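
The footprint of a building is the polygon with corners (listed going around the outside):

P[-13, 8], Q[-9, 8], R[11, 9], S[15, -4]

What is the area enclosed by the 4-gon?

156

Cross-terms: -32, -169, -179, 68  ⇒  Σ = -312
Area = |Σ|/2 = 156.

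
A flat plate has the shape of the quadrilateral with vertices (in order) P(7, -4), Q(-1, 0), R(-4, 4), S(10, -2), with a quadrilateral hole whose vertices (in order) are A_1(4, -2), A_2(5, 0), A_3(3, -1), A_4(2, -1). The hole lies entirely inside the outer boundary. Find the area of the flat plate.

Outer boundary:
Apply the shoelace (surveyor's) formula: 2A = Σ (x_i·y_{i+1} − x_{i+1}·y_i), indices taken mod 4.
P→Q: (7)(0) − (-1)(-4) = -4
Q→R: (-1)(4) − (-4)(0) = -4
R→S: (-4)(-2) − (10)(4) = -32
S→P: (10)(-4) − (7)(-2) = -26
Σ = -66
Area = |Σ|/2 = 33.
Hole:
Apply Gauss's area formula: 2A = Σ (x_i·y_{i+1} − x_{i+1}·y_i), indices taken mod 4.
Cross-terms: 10, -5, -1, 0  ⇒  Σ = 4
Area = |Σ|/2 = 2.
Net area = 33 − 2 = 31.

31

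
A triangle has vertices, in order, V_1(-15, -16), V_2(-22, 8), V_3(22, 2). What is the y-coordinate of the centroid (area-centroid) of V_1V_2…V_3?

-2

Apply the shoelace (surveyor's) formula. First the cross-terms c_i = x_i·y_{i+1} − x_{i+1}·y_i:
  -472, -220, -322  ⇒  2A = -1014, A = -507.
Then Σ (y_i + y_{i+1})·c_i = 6084, so ȳ = 6084 / (6·(-507)) = -2.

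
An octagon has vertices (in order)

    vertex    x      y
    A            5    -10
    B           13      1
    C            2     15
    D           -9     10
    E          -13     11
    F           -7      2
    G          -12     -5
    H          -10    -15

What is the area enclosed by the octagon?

Σ = (135) + (193) + (155) + (31) + (51) + (59) + (130) + (175) = 929
Area = |Σ|/2 = 464.5.

464.5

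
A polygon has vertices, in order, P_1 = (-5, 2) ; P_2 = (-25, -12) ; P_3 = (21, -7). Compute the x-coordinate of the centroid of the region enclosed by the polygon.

Apply the surveyor's formula. First the cross-terms c_i = x_i·y_{i+1} − x_{i+1}·y_i:
  110, 427, 7  ⇒  2A = 544, A = 272.
Then Σ (x_i + x_{i+1})·c_i = -4896, so x̄ = -4896 / (6·272) = -3.

-3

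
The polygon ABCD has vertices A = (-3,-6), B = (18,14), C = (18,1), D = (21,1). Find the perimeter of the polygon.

70

|AB| = √((21)² + (20)²) = √841 = 29
|BC| = √((0)² + (-13)²) = √169 = 13
|CD| = √((3)² + (0)²) = √9 = 3
|DA| = √((-24)² + (-7)²) = √625 = 25
Perimeter = 29 + 13 + 3 + 25 = 70.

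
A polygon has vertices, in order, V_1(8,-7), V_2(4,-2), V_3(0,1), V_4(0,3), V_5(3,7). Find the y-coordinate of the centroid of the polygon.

101/105

Apply the surveyor's formula. First the cross-terms c_i = x_i·y_{i+1} − x_{i+1}·y_i:
  12, 4, 0, -9, -77  ⇒  2A = -70, A = -35.
Then Σ (y_i + y_{i+1})·c_i = -202, so ȳ = -202 / (6·(-35)) = 101/105.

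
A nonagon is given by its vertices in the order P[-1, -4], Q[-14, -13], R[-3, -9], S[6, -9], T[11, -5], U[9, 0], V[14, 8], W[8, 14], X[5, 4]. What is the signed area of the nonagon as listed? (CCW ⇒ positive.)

Apply the shoelace (surveyor's) formula: 2A = Σ (x_i·y_{i+1} − x_{i+1}·y_i), indices taken mod 9.
Σ = (-43) + (87) + (81) + (69) + (45) + (72) + (132) + (-38) + (-16) = 389
Signed area = Σ/2 = 194.5 (positive ⇒ counter-clockwise traversal).

194.5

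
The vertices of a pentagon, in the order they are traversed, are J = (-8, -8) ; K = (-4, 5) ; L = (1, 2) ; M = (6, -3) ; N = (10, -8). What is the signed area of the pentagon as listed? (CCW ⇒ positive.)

Σ = (-72) + (-13) + (-15) + (-18) + (-144) = -262
Signed area = Σ/2 = -131 (negative ⇒ clockwise traversal).

-131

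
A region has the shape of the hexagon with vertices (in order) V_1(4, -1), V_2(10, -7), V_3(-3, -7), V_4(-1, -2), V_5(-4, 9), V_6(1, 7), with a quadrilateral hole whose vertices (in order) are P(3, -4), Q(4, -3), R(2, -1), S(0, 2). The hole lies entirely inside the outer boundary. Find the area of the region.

93

Outer boundary:
Apply Gauss's area formula: 2A = Σ (x_i·y_{i+1} − x_{i+1}·y_i), indices taken mod 6.
V_1→V_2: (4)(-7) − (10)(-1) = -18
V_2→V_3: (10)(-7) − (-3)(-7) = -91
V_3→V_4: (-3)(-2) − (-1)(-7) = -1
V_4→V_5: (-1)(9) − (-4)(-2) = -17
V_5→V_6: (-4)(7) − (1)(9) = -37
V_6→V_1: (1)(-1) − (4)(7) = -29
Σ = -193
Area = |Σ|/2 = 96.5.
Hole:
Apply the surveyor's formula: 2A = Σ (x_i·y_{i+1} − x_{i+1}·y_i), indices taken mod 4.
P→Q: (3)(-3) − (4)(-4) = 7
Q→R: (4)(-1) − (2)(-3) = 2
R→S: (2)(2) − (0)(-1) = 4
S→P: (0)(-4) − (3)(2) = -6
Σ = 7
Area = |Σ|/2 = 3.5.
Net area = 96.5 − 3.5 = 93.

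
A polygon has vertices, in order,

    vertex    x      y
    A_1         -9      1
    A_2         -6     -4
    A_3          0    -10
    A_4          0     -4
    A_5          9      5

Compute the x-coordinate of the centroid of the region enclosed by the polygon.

-1.15625

Apply the surveyor's formula. First the cross-terms c_i = x_i·y_{i+1} − x_{i+1}·y_i:
  42, 60, 0, 36, 54  ⇒  2A = 192, A = 96.
Then Σ (x_i + x_{i+1})·c_i = -666, so x̄ = -666 / (6·96) = -1.15625.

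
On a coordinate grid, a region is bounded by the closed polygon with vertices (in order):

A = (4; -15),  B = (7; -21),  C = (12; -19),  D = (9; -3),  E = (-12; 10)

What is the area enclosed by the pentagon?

A→B: (4)(-21) − (7)(-15) = 21
B→C: (7)(-19) − (12)(-21) = 119
C→D: (12)(-3) − (9)(-19) = 135
D→E: (9)(10) − (-12)(-3) = 54
E→A: (-12)(-15) − (4)(10) = 140
Σ = 469
Area = |Σ|/2 = 234.5.

234.5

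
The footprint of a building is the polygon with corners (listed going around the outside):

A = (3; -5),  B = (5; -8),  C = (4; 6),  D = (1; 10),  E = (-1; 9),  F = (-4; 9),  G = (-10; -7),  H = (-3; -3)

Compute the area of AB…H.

147

Apply the surveyor's formula: 2A = Σ (x_i·y_{i+1} − x_{i+1}·y_i), indices taken mod 8.
Cross-terms: 1, 62, 34, 19, 27, 118, 9, 24  ⇒  Σ = 294
Area = |Σ|/2 = 147.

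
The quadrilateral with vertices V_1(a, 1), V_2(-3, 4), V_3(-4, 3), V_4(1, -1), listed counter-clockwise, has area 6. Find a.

The doubled signed area Σ (x_i y_{i+1} − x_{i+1} y_i) is linear in a.
With a=0 it equals 12; the coefficient of a is 5 (from the two edges through V_1).
So 5·a + 12 = 2·6 = 12 ⇒ a = 0.

0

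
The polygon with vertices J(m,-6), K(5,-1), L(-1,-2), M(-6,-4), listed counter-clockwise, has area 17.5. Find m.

The doubled signed area Σ (x_i y_{i+1} − x_{i+1} y_i) is linear in m.
With m=0 it equals 47; the coefficient of m is 3 (from the two edges through J).
So 3·m + 47 = 2·17.5 = 35 ⇒ m = -4.

-4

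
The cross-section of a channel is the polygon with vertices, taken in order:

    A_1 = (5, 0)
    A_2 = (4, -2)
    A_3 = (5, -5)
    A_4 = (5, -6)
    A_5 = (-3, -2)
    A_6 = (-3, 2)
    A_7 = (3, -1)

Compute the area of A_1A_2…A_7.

31.5

A_1→A_2: (5)(-2) − (4)(0) = -10
A_2→A_3: (4)(-5) − (5)(-2) = -10
A_3→A_4: (5)(-6) − (5)(-5) = -5
A_4→A_5: (5)(-2) − (-3)(-6) = -28
A_5→A_6: (-3)(2) − (-3)(-2) = -12
A_6→A_7: (-3)(-1) − (3)(2) = -3
A_7→A_1: (3)(0) − (5)(-1) = 5
Σ = -63
Area = |Σ|/2 = 31.5.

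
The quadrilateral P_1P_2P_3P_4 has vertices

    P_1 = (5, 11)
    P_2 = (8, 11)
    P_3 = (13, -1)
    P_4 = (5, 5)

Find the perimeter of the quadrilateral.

32

|P_1P_2| = √((3)² + (0)²) = √9 = 3
|P_2P_3| = √((5)² + (-12)²) = √169 = 13
|P_3P_4| = √((-8)² + (6)²) = √100 = 10
|P_4P_1| = √((0)² + (6)²) = √36 = 6
Perimeter = 3 + 13 + 10 + 6 = 32.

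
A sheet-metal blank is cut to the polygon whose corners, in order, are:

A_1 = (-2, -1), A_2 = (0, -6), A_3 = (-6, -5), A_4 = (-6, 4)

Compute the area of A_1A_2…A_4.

32

Apply Gauss's area formula: 2A = Σ (x_i·y_{i+1} − x_{i+1}·y_i), indices taken mod 4.
A_1→A_2: (-2)(-6) − (0)(-1) = 12
A_2→A_3: (0)(-5) − (-6)(-6) = -36
A_3→A_4: (-6)(4) − (-6)(-5) = -54
A_4→A_1: (-6)(-1) − (-2)(4) = 14
Σ = -64
Area = |Σ|/2 = 32.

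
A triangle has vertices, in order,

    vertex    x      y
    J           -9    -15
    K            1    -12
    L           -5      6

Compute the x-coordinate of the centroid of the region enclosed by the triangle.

-13/3

Apply the surveyor's formula. First the cross-terms c_i = x_i·y_{i+1} − x_{i+1}·y_i:
  123, -54, 129  ⇒  2A = 198, A = 99.
Then Σ (x_i + x_{i+1})·c_i = -2574, so x̄ = -2574 / (6·99) = -13/3.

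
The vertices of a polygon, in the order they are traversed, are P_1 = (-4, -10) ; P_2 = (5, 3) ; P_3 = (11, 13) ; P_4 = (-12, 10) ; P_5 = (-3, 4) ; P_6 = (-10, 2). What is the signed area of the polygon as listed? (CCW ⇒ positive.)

230

Apply the surveyor's formula: 2A = Σ (x_i·y_{i+1} − x_{i+1}·y_i), indices taken mod 6.
Cross-terms: 38, 32, 266, -18, 34, 108  ⇒  Σ = 460
Signed area = Σ/2 = 230 (positive ⇒ counter-clockwise traversal).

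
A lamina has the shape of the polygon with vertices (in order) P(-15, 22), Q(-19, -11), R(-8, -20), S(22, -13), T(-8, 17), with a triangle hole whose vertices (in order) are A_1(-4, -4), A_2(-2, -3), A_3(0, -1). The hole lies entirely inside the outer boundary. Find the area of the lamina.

Outer boundary:
Cross-terms: 583, 292, 544, 270, 79  ⇒  Σ = 1768
Area = |Σ|/2 = 884.
Hole:
Σ = (4) + (2) + (-4) = 2
Area = |Σ|/2 = 1.
Net area = 884 − 1 = 883.

883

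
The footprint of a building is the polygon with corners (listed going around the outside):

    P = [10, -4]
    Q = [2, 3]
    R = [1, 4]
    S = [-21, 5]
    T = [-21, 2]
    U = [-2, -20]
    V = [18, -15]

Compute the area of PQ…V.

Apply the shoelace (surveyor's) formula: 2A = Σ (x_i·y_{i+1} − x_{i+1}·y_i), indices taken mod 7.
Cross-terms: 38, 5, 89, 63, 424, 390, 78  ⇒  Σ = 1087
Area = |Σ|/2 = 543.5.

543.5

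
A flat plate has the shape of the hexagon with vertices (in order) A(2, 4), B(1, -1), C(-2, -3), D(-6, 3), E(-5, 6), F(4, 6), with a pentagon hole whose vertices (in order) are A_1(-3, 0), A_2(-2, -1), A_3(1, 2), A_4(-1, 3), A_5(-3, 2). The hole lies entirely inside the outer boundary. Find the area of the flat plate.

44

Outer boundary:
Σ = (-6) + (-5) + (-24) + (-21) + (-54) + (4) = -106
Area = |Σ|/2 = 53.
Hole:
Apply Gauss's area formula: 2A = Σ (x_i·y_{i+1} − x_{i+1}·y_i), indices taken mod 5.
A_1→A_2: (-3)(-1) − (-2)(0) = 3
A_2→A_3: (-2)(2) − (1)(-1) = -3
A_3→A_4: (1)(3) − (-1)(2) = 5
A_4→A_5: (-1)(2) − (-3)(3) = 7
A_5→A_1: (-3)(0) − (-3)(2) = 6
Σ = 18
Area = |Σ|/2 = 9.
Net area = 53 − 9 = 44.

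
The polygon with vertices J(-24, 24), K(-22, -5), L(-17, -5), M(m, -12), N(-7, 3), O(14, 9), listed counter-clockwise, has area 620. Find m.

0

Write out the shoelace sum; only the two edges meeting at M involve m:
2·Area = [((-17)·(-12) − m·(-5)) + (m·3 − (-7)·(-12))] + 1120
       = 8·m + 1240 = 1240
⇒ m = 0.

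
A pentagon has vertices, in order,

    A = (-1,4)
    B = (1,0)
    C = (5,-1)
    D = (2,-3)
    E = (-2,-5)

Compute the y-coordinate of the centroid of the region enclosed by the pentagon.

-178/141

Apply Gauss's area formula. First the cross-terms c_i = x_i·y_{i+1} − x_{i+1}·y_i:
  -4, -1, -13, -16, -13  ⇒  2A = -47, A = -23.5.
Then Σ (y_i + y_{i+1})·c_i = 178, so ȳ = 178 / (6·(-23.5)) = -178/141.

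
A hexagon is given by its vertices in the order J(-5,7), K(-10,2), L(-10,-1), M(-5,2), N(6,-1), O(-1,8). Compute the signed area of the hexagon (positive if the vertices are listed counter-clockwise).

69

J→K: (-5)(2) − (-10)(7) = 60
K→L: (-10)(-1) − (-10)(2) = 30
L→M: (-10)(2) − (-5)(-1) = -25
M→N: (-5)(-1) − (6)(2) = -7
N→O: (6)(8) − (-1)(-1) = 47
O→J: (-1)(7) − (-5)(8) = 33
Σ = 138
Signed area = Σ/2 = 69 (positive ⇒ counter-clockwise traversal).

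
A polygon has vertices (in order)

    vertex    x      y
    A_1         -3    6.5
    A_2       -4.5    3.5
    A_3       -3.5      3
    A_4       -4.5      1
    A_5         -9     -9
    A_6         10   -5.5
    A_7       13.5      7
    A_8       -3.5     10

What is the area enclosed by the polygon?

A_1→A_2: (-3)(3.5) − (-4.5)(6.5) = 18.75
A_2→A_3: (-4.5)(3) − (-3.5)(3.5) = -1.25
A_3→A_4: (-3.5)(1) − (-4.5)(3) = 10
A_4→A_5: (-4.5)(-9) − (-9)(1) = 49.5
A_5→A_6: (-9)(-5.5) − (10)(-9) = 139.5
A_6→A_7: (10)(7) − (13.5)(-5.5) = 144.25
A_7→A_8: (13.5)(10) − (-3.5)(7) = 159.5
A_8→A_1: (-3.5)(6.5) − (-3)(10) = 7.25
Σ = 527.5
Area = |Σ|/2 = 263.75.

263.75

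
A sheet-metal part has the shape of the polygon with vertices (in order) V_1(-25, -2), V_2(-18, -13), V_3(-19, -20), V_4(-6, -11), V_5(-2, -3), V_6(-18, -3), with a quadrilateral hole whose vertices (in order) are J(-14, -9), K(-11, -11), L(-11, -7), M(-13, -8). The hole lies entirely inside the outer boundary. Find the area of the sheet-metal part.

Outer boundary:
Σ = (289) + (113) + (89) + (-4) + (-48) + (-39) = 400
Area = |Σ|/2 = 200.
Hole:
Apply the shoelace (surveyor's) formula: 2A = Σ (x_i·y_{i+1} − x_{i+1}·y_i), indices taken mod 4.
Σ = (55) + (-44) + (-3) + (5) = 13
Area = |Σ|/2 = 6.5.
Net area = 200 − 6.5 = 193.5.

193.5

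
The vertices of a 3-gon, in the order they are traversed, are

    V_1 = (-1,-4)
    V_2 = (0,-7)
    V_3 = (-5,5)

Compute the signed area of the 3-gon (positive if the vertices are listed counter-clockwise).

-1.5

Apply the surveyor's formula: 2A = Σ (x_i·y_{i+1} − x_{i+1}·y_i), indices taken mod 3.
Σ = (7) + (-35) + (25) = -3
Signed area = Σ/2 = -1.5 (negative ⇒ clockwise traversal).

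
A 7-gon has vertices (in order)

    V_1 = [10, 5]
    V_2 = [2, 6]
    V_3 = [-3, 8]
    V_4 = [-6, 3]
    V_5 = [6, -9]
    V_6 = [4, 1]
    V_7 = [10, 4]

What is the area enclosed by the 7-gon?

108.5

Apply the shoelace (surveyor's) formula: 2A = Σ (x_i·y_{i+1} − x_{i+1}·y_i), indices taken mod 7.
Σ = (50) + (34) + (39) + (36) + (42) + (6) + (10) = 217
Area = |Σ|/2 = 108.5.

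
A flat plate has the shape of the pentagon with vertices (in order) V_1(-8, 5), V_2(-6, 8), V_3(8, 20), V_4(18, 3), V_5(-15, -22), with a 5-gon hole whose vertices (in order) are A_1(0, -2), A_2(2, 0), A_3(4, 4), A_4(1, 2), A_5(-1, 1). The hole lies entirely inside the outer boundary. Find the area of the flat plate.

567.5

Outer boundary:
Apply the shoelace formula: 2A = Σ (x_i·y_{i+1} − x_{i+1}·y_i), indices taken mod 5.
Σ = (-34) + (-184) + (-336) + (-351) + (-251) = -1156
Area = |Σ|/2 = 578.
Hole:
Apply the shoelace (surveyor's) formula: 2A = Σ (x_i·y_{i+1} − x_{i+1}·y_i), indices taken mod 5.
A_1→A_2: (0)(0) − (2)(-2) = 4
A_2→A_3: (2)(4) − (4)(0) = 8
A_3→A_4: (4)(2) − (1)(4) = 4
A_4→A_5: (1)(1) − (-1)(2) = 3
A_5→A_1: (-1)(-2) − (0)(1) = 2
Σ = 21
Area = |Σ|/2 = 10.5.
Net area = 578 − 10.5 = 567.5.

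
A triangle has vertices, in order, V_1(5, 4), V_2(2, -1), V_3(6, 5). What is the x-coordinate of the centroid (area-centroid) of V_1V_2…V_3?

13/3

Apply the shoelace formula. First the cross-terms c_i = x_i·y_{i+1} − x_{i+1}·y_i:
  -13, 16, -1  ⇒  2A = 2, A = 1.
Then Σ (x_i + x_{i+1})·c_i = 26, so x̄ = 26 / (6·1) = 13/3.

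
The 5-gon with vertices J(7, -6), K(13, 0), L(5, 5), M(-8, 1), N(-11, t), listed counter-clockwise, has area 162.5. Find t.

-4

The doubled signed area Σ (x_i y_{i+1} − x_{i+1} y_i) is linear in t.
With t=0 it equals 265; the coefficient of t is -15 (from the two edges through N).
So -15·t + 265 = 2·162.5 = 325 ⇒ t = -4.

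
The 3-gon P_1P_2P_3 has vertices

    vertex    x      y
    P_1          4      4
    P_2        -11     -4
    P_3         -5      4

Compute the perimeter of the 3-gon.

36

|P_1P_2| = √((-15)² + (-8)²) = √289 = 17
|P_2P_3| = √((6)² + (8)²) = √100 = 10
|P_3P_1| = √((9)² + (0)²) = √81 = 9
Perimeter = 17 + 10 + 9 = 36.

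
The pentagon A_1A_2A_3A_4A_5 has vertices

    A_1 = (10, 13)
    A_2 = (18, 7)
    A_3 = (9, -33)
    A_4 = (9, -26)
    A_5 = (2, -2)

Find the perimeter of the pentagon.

|A_1A_2| = √((8)² + (-6)²) = √100 = 10
|A_2A_3| = √((-9)² + (-40)²) = √1681 = 41
|A_3A_4| = √((0)² + (7)²) = √49 = 7
|A_4A_5| = √((-7)² + (24)²) = √625 = 25
|A_5A_1| = √((8)² + (15)²) = √289 = 17
Perimeter = 10 + 41 + 7 + 25 + 17 = 100.

100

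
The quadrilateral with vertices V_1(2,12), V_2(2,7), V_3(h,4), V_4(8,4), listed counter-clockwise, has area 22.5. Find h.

Write out the shoelace sum; only the two edges meeting at V_3 involve h:
2·Area = [(2·4 − h·7) + (h·4 − 8·4)] + 78
       = -3·h + 54 = 45
⇒ h = 3.

3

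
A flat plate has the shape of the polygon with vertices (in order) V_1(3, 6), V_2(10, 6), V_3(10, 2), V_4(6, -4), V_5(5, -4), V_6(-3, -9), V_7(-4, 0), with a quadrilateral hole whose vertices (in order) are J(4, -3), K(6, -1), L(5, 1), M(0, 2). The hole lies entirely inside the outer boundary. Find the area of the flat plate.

114

Outer boundary:
Apply the shoelace (surveyor's) formula: 2A = Σ (x_i·y_{i+1} − x_{i+1}·y_i), indices taken mod 7.
V_1→V_2: (3)(6) − (10)(6) = -42
V_2→V_3: (10)(2) − (10)(6) = -40
V_3→V_4: (10)(-4) − (6)(2) = -52
V_4→V_5: (6)(-4) − (5)(-4) = -4
V_5→V_6: (5)(-9) − (-3)(-4) = -57
V_6→V_7: (-3)(0) − (-4)(-9) = -36
V_7→V_1: (-4)(6) − (3)(0) = -24
Σ = -255
Area = |Σ|/2 = 127.5.
Hole:
Apply the shoelace formula: 2A = Σ (x_i·y_{i+1} − x_{i+1}·y_i), indices taken mod 4.
J→K: (4)(-1) − (6)(-3) = 14
K→L: (6)(1) − (5)(-1) = 11
L→M: (5)(2) − (0)(1) = 10
M→J: (0)(-3) − (4)(2) = -8
Σ = 27
Area = |Σ|/2 = 13.5.
Net area = 127.5 − 13.5 = 114.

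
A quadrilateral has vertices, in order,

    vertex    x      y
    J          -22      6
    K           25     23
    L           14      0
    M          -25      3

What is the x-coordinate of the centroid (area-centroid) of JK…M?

184/51

Apply the shoelace formula. First the cross-terms c_i = x_i·y_{i+1} − x_{i+1}·y_i:
  -656, -322, 42, -84  ⇒  2A = -1020, A = -510.
Then Σ (x_i + x_{i+1})·c_i = -11040, so x̄ = -11040 / (6·(-510)) = 184/51.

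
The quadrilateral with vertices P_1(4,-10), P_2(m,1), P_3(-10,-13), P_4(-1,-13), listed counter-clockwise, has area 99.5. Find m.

-2

Write out the shoelace sum; only the two edges meeting at P_2 involve m:
2·Area = [(4·1 − m·(-10)) + (m·(-13) − (-10)·1)] + 179
       = -3·m + 193 = 199
⇒ m = -2.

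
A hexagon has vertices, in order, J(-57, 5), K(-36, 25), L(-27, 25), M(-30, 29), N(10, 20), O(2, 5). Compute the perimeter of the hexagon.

|JK| = √((21)² + (20)²) = √841 = 29
|KL| = √((9)² + (0)²) = √81 = 9
|LM| = √((-3)² + (4)²) = √25 = 5
|MN| = √((40)² + (-9)²) = √1681 = 41
|NO| = √((-8)² + (-15)²) = √289 = 17
|OJ| = √((-59)² + (0)²) = √3481 = 59
Perimeter = 29 + 9 + 5 + 41 + 17 + 59 = 160.

160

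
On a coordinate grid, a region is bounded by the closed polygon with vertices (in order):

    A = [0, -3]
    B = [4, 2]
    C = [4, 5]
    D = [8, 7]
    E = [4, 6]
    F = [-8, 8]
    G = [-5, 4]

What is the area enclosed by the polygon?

67.5

Apply Gauss's area formula: 2A = Σ (x_i·y_{i+1} − x_{i+1}·y_i), indices taken mod 7.
A→B: (0)(2) − (4)(-3) = 12
B→C: (4)(5) − (4)(2) = 12
C→D: (4)(7) − (8)(5) = -12
D→E: (8)(6) − (4)(7) = 20
E→F: (4)(8) − (-8)(6) = 80
F→G: (-8)(4) − (-5)(8) = 8
G→A: (-5)(-3) − (0)(4) = 15
Σ = 135
Area = |Σ|/2 = 67.5.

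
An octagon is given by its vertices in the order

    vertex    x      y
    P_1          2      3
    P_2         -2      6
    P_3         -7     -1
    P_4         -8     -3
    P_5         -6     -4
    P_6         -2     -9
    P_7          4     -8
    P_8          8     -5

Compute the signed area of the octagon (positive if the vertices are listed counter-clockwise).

132.5

Σ = (18) + (44) + (13) + (14) + (46) + (52) + (44) + (34) = 265
Signed area = Σ/2 = 132.5 (positive ⇒ counter-clockwise traversal).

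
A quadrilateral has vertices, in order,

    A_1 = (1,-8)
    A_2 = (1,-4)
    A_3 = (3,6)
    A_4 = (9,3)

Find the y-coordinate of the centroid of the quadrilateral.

1/7

Apply the shoelace (surveyor's) formula. First the cross-terms c_i = x_i·y_{i+1} − x_{i+1}·y_i:
  4, 18, -45, -75  ⇒  2A = -98, A = -49.
Then Σ (y_i + y_{i+1})·c_i = -42, so ȳ = -42 / (6·(-49)) = 1/7.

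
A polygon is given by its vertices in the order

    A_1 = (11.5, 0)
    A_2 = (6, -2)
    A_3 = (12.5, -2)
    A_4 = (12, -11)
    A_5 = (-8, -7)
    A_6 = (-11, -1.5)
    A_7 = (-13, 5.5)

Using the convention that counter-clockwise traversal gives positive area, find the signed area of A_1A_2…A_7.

Apply the surveyor's formula: 2A = Σ (x_i·y_{i+1} − x_{i+1}·y_i), indices taken mod 7.
Σ = (-23) + (13) + (-113.5) + (-172) + (-65) + (-80) + (-63.25) = -503.75
Signed area = Σ/2 = -251.875 (negative ⇒ clockwise traversal).

-251.875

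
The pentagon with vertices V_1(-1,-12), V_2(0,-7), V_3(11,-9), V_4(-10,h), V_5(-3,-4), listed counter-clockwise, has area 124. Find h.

Write out the shoelace sum; only the two edges meeting at V_4 involve h:
2·Area = [(11·h − (-10)·(-9)) + ((-10)·(-4) − (-3)·h)] + 116
       = 14·h + 66 = 248
⇒ h = 13.

13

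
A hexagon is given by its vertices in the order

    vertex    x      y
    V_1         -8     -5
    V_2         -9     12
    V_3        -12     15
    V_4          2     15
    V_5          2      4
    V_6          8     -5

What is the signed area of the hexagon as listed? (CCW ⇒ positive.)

-243

Apply the shoelace (surveyor's) formula: 2A = Σ (x_i·y_{i+1} − x_{i+1}·y_i), indices taken mod 6.
V_1→V_2: (-8)(12) − (-9)(-5) = -141
V_2→V_3: (-9)(15) − (-12)(12) = 9
V_3→V_4: (-12)(15) − (2)(15) = -210
V_4→V_5: (2)(4) − (2)(15) = -22
V_5→V_6: (2)(-5) − (8)(4) = -42
V_6→V_1: (8)(-5) − (-8)(-5) = -80
Σ = -486
Signed area = Σ/2 = -243 (negative ⇒ clockwise traversal).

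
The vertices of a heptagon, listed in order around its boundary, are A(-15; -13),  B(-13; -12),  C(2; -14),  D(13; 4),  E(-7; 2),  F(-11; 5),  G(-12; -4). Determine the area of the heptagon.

Σ = (11) + (206) + (190) + (54) + (-13) + (104) + (96) = 648
Area = |Σ|/2 = 324.

324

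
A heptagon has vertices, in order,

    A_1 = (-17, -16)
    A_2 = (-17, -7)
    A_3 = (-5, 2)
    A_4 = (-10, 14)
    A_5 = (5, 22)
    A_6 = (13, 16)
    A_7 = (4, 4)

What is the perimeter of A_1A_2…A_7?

|A_1A_2| = √((0)² + (9)²) = √81 = 9
|A_2A_3| = √((12)² + (9)²) = √225 = 15
|A_3A_4| = √((-5)² + (12)²) = √169 = 13
|A_4A_5| = √((15)² + (8)²) = √289 = 17
|A_5A_6| = √((8)² + (-6)²) = √100 = 10
|A_6A_7| = √((-9)² + (-12)²) = √225 = 15
|A_7A_1| = √((-21)² + (-20)²) = √841 = 29
Perimeter = 9 + 15 + 13 + 17 + 10 + 15 + 29 = 108.

108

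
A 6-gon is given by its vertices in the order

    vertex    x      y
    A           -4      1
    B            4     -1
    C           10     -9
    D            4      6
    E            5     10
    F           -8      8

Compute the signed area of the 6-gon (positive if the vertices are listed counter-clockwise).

Σ = (0) + (-26) + (96) + (10) + (120) + (24) = 224
Signed area = Σ/2 = 112 (positive ⇒ counter-clockwise traversal).

112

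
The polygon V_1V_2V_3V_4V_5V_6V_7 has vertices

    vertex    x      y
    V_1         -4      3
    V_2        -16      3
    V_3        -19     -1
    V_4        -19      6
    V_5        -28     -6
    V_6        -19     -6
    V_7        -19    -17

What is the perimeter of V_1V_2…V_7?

84

|V_1V_2| = √((-12)² + (0)²) = √144 = 12
|V_2V_3| = √((-3)² + (-4)²) = √25 = 5
|V_3V_4| = √((0)² + (7)²) = √49 = 7
|V_4V_5| = √((-9)² + (-12)²) = √225 = 15
|V_5V_6| = √((9)² + (0)²) = √81 = 9
|V_6V_7| = √((0)² + (-11)²) = √121 = 11
|V_7V_1| = √((15)² + (20)²) = √625 = 25
Perimeter = 12 + 5 + 7 + 15 + 9 + 11 + 25 = 84.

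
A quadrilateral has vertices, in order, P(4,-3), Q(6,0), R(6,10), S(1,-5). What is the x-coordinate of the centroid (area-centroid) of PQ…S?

Apply the surveyor's formula. First the cross-terms c_i = x_i·y_{i+1} − x_{i+1}·y_i:
  18, 60, -40, 17  ⇒  2A = 55, A = 27.5.
Then Σ (x_i + x_{i+1})·c_i = 705, so x̄ = 705 / (6·27.5) = 47/11.

47/11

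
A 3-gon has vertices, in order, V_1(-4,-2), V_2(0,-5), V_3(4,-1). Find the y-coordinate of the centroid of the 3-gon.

Apply the shoelace (surveyor's) formula. First the cross-terms c_i = x_i·y_{i+1} − x_{i+1}·y_i:
  20, 20, -12  ⇒  2A = 28, A = 14.
Then Σ (y_i + y_{i+1})·c_i = -224, so ȳ = -224 / (6·14) = -8/3.

-8/3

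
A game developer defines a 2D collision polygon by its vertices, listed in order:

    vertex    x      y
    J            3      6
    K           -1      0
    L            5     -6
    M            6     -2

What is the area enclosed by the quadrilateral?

40

Apply the shoelace formula: 2A = Σ (x_i·y_{i+1} − x_{i+1}·y_i), indices taken mod 4.
J→K: (3)(0) − (-1)(6) = 6
K→L: (-1)(-6) − (5)(0) = 6
L→M: (5)(-2) − (6)(-6) = 26
M→J: (6)(6) − (3)(-2) = 42
Σ = 80
Area = |Σ|/2 = 40.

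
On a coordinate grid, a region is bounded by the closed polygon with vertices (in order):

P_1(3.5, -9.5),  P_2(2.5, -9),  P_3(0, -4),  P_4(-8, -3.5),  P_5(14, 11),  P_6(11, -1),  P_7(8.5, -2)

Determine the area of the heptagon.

155.5

Cross-terms: -7.75, -10, -32, -39, -135, -13.5, -73.75  ⇒  Σ = -311
Area = |Σ|/2 = 155.5.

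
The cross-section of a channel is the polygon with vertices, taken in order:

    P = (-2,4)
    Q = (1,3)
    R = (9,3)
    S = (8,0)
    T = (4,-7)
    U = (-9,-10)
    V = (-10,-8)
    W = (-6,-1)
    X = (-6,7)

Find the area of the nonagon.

170.5

Σ = (-10) + (-24) + (-24) + (-56) + (-103) + (-28) + (-38) + (-48) + (-10) = -341
Area = |Σ|/2 = 170.5.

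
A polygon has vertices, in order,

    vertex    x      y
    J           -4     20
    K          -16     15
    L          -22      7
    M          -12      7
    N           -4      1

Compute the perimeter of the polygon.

|JK| = √((-12)² + (-5)²) = √169 = 13
|KL| = √((-6)² + (-8)²) = √100 = 10
|LM| = √((10)² + (0)²) = √100 = 10
|MN| = √((8)² + (-6)²) = √100 = 10
|NJ| = √((0)² + (19)²) = √361 = 19
Perimeter = 13 + 10 + 10 + 10 + 19 = 62.

62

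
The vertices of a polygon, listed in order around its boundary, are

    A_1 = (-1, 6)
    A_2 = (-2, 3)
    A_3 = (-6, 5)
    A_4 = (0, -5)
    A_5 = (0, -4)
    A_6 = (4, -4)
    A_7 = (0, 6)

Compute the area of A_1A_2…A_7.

46.5

Σ = (9) + (8) + (30) + (0) + (16) + (24) + (6) = 93
Area = |Σ|/2 = 46.5.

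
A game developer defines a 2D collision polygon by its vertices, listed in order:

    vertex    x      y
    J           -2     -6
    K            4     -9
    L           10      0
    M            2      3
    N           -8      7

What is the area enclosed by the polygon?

Apply the surveyor's formula: 2A = Σ (x_i·y_{i+1} − x_{i+1}·y_i), indices taken mod 5.
Σ = (42) + (90) + (30) + (38) + (62) = 262
Area = |Σ|/2 = 131.

131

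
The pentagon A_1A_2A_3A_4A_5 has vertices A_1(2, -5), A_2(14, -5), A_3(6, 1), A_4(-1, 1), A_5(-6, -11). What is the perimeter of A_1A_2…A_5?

52

|A_1A_2| = √((12)² + (0)²) = √144 = 12
|A_2A_3| = √((-8)² + (6)²) = √100 = 10
|A_3A_4| = √((-7)² + (0)²) = √49 = 7
|A_4A_5| = √((-5)² + (-12)²) = √169 = 13
|A_5A_1| = √((8)² + (6)²) = √100 = 10
Perimeter = 12 + 10 + 7 + 13 + 10 = 52.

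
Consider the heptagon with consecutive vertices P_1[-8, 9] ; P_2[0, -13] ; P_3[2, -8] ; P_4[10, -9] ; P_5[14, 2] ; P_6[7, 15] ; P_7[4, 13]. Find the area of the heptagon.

352.5

Σ = (104) + (26) + (62) + (146) + (196) + (31) + (140) = 705
Area = |Σ|/2 = 352.5.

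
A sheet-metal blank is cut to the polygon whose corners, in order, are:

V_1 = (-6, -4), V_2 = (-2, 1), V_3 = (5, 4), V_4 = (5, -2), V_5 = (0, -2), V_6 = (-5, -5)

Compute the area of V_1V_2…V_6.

Apply the surveyor's formula: 2A = Σ (x_i·y_{i+1} − x_{i+1}·y_i), indices taken mod 6.
Cross-terms: -14, -13, -30, -10, -10, -10  ⇒  Σ = -87
Area = |Σ|/2 = 43.5.

43.5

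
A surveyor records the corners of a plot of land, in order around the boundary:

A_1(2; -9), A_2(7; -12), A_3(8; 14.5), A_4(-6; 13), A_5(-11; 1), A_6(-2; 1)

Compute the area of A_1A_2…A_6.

285.75

Apply Gauss's area formula: 2A = Σ (x_i·y_{i+1} − x_{i+1}·y_i), indices taken mod 6.
Cross-terms: 39, 197.5, 191, 137, -9, 16  ⇒  Σ = 571.5
Area = |Σ|/2 = 285.75.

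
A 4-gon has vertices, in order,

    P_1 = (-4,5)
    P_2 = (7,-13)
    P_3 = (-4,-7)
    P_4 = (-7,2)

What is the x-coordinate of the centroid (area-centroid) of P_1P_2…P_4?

Apply the surveyor's formula. First the cross-terms c_i = x_i·y_{i+1} − x_{i+1}·y_i:
  17, -101, -57, -27  ⇒  2A = -168, A = -84.
Then Σ (x_i + x_{i+1})·c_i = 672, so x̄ = 672 / (6·(-84)) = -4/3.

-4/3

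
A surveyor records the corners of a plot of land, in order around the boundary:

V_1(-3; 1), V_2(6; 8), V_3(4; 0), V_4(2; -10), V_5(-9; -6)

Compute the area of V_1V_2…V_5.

Σ = (-30) + (-32) + (-40) + (-102) + (-27) = -231
Area = |Σ|/2 = 115.5.

115.5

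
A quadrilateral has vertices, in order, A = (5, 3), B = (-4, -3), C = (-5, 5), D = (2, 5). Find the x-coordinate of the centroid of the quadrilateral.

Apply the surveyor's formula. First the cross-terms c_i = x_i·y_{i+1} − x_{i+1}·y_i:
  -3, -35, -35, -19  ⇒  2A = -92, A = -46.
Then Σ (x_i + x_{i+1})·c_i = 284, so x̄ = 284 / (6·(-46)) = -71/69.

-71/69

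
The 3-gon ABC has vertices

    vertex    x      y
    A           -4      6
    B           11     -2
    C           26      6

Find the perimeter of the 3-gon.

64

|AB| = √((15)² + (-8)²) = √289 = 17
|BC| = √((15)² + (8)²) = √289 = 17
|CA| = √((-30)² + (0)²) = √900 = 30
Perimeter = 17 + 17 + 30 = 64.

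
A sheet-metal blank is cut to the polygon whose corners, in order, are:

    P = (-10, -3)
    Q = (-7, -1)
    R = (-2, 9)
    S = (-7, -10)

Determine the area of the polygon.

Σ = (-11) + (-65) + (83) + (-79) = -72
Area = |Σ|/2 = 36.

36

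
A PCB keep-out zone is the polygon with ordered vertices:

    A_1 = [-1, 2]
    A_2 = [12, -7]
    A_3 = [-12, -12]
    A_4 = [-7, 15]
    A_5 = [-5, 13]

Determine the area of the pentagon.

261

Apply the shoelace (surveyor's) formula: 2A = Σ (x_i·y_{i+1} − x_{i+1}·y_i), indices taken mod 5.
A_1→A_2: (-1)(-7) − (12)(2) = -17
A_2→A_3: (12)(-12) − (-12)(-7) = -228
A_3→A_4: (-12)(15) − (-7)(-12) = -264
A_4→A_5: (-7)(13) − (-5)(15) = -16
A_5→A_1: (-5)(2) − (-1)(13) = 3
Σ = -522
Area = |Σ|/2 = 261.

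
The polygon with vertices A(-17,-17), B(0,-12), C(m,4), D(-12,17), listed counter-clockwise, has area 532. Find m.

11

Write out the shoelace sum; only the two edges meeting at C involve m:
2·Area = [(0·4 − m·(-12)) + (m·17 − (-12)·4)] + 697
       = 29·m + 745 = 1064
⇒ m = 11.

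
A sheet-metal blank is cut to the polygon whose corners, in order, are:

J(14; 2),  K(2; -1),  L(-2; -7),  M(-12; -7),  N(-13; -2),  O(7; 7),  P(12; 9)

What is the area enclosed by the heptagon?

185.5

Cross-terms: -18, -16, -70, -67, -77, -21, -102  ⇒  Σ = -371
Area = |Σ|/2 = 185.5.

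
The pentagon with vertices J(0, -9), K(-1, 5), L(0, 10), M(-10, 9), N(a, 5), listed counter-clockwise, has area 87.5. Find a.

-8

The doubled signed area Σ (x_i y_{i+1} − x_{i+1} y_i) is linear in a.
With a=0 it equals 31; the coefficient of a is -18 (from the two edges through N).
So -18·a + 31 = 2·87.5 = 175 ⇒ a = -8.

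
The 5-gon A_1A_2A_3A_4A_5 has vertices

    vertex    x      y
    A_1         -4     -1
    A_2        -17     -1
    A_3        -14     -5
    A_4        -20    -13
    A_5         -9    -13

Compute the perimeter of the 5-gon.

52

|A_1A_2| = √((-13)² + (0)²) = √169 = 13
|A_2A_3| = √((3)² + (-4)²) = √25 = 5
|A_3A_4| = √((-6)² + (-8)²) = √100 = 10
|A_4A_5| = √((11)² + (0)²) = √121 = 11
|A_5A_1| = √((5)² + (12)²) = √169 = 13
Perimeter = 13 + 5 + 10 + 11 + 13 = 52.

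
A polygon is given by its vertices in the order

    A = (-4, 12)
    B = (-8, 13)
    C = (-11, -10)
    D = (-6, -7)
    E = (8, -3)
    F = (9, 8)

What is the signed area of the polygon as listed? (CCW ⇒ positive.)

Apply the surveyor's formula: 2A = Σ (x_i·y_{i+1} − x_{i+1}·y_i), indices taken mod 6.
Σ = (44) + (223) + (17) + (74) + (91) + (140) = 589
Signed area = Σ/2 = 294.5 (positive ⇒ counter-clockwise traversal).

294.5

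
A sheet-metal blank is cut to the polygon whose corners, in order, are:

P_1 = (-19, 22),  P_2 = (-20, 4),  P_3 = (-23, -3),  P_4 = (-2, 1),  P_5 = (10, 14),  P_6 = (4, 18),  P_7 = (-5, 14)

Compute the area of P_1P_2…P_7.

437.5

Σ = (364) + (152) + (-29) + (-38) + (124) + (146) + (156) = 875
Area = |Σ|/2 = 437.5.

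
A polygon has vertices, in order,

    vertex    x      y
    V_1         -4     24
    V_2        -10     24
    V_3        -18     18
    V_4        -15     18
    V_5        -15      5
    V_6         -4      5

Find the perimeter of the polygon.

|V_1V_2| = √((-6)² + (0)²) = √36 = 6
|V_2V_3| = √((-8)² + (-6)²) = √100 = 10
|V_3V_4| = √((3)² + (0)²) = √9 = 3
|V_4V_5| = √((0)² + (-13)²) = √169 = 13
|V_5V_6| = √((11)² + (0)²) = √121 = 11
|V_6V_1| = √((0)² + (19)²) = √361 = 19
Perimeter = 6 + 10 + 3 + 13 + 11 + 19 = 62.

62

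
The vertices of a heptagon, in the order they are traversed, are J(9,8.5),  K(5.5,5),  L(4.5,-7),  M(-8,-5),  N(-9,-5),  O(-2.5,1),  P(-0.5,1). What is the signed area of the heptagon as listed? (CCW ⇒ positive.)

-91.5

Apply the shoelace formula: 2A = Σ (x_i·y_{i+1} − x_{i+1}·y_i), indices taken mod 7.
Σ = (-1.75) + (-61) + (-78.5) + (-5) + (-21.5) + (-2) + (-13.25) = -183
Signed area = Σ/2 = -91.5 (negative ⇒ clockwise traversal).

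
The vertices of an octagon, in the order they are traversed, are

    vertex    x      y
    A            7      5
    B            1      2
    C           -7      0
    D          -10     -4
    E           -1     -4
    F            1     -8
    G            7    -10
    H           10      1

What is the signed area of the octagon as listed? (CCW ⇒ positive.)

147.5

Apply Gauss's area formula: 2A = Σ (x_i·y_{i+1} − x_{i+1}·y_i), indices taken mod 8.
A→B: (7)(2) − (1)(5) = 9
B→C: (1)(0) − (-7)(2) = 14
C→D: (-7)(-4) − (-10)(0) = 28
D→E: (-10)(-4) − (-1)(-4) = 36
E→F: (-1)(-8) − (1)(-4) = 12
F→G: (1)(-10) − (7)(-8) = 46
G→H: (7)(1) − (10)(-10) = 107
H→A: (10)(5) − (7)(1) = 43
Σ = 295
Signed area = Σ/2 = 147.5 (positive ⇒ counter-clockwise traversal).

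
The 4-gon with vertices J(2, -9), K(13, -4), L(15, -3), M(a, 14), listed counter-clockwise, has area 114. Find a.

14

The doubled signed area Σ (x_i y_{i+1} − x_{i+1} y_i) is linear in a.
With a=0 it equals 312; the coefficient of a is -6 (from the two edges through M).
So -6·a + 312 = 2·114 = 228 ⇒ a = 14.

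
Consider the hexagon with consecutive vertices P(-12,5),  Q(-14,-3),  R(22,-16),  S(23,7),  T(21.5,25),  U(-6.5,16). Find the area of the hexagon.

Σ = (106) + (290) + (522) + (424.5) + (506.5) + (159.5) = 2008.5
Area = |Σ|/2 = 1004.25.

1004.25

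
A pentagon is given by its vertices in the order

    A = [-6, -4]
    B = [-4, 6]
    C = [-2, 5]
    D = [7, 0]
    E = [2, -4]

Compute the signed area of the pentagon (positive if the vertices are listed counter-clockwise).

Apply the shoelace (surveyor's) formula: 2A = Σ (x_i·y_{i+1} − x_{i+1}·y_i), indices taken mod 5.
Σ = (-52) + (-8) + (-35) + (-28) + (-32) = -155
Signed area = Σ/2 = -77.5 (negative ⇒ clockwise traversal).

-77.5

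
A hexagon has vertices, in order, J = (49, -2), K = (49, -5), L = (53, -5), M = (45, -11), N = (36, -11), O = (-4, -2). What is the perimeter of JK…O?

|JK| = √((0)² + (-3)²) = √9 = 3
|KL| = √((4)² + (0)²) = √16 = 4
|LM| = √((-8)² + (-6)²) = √100 = 10
|MN| = √((-9)² + (0)²) = √81 = 9
|NO| = √((-40)² + (9)²) = √1681 = 41
|OJ| = √((53)² + (0)²) = √2809 = 53
Perimeter = 3 + 4 + 10 + 9 + 41 + 53 = 120.

120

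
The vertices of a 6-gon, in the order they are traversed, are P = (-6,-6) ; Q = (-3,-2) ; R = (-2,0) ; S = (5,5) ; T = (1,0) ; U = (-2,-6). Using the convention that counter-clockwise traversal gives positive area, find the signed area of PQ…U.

-27.5

Apply the surveyor's formula: 2A = Σ (x_i·y_{i+1} − x_{i+1}·y_i), indices taken mod 6.
Σ = (-6) + (-4) + (-10) + (-5) + (-6) + (-24) = -55
Signed area = Σ/2 = -27.5 (negative ⇒ clockwise traversal).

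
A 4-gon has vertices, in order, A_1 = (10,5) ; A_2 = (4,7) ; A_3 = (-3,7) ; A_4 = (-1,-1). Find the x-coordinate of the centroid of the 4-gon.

377/171

Apply the shoelace (surveyor's) formula. First the cross-terms c_i = x_i·y_{i+1} − x_{i+1}·y_i:
  50, 49, 10, 5  ⇒  2A = 114, A = 57.
Then Σ (x_i + x_{i+1})·c_i = 754, so x̄ = 754 / (6·57) = 377/171.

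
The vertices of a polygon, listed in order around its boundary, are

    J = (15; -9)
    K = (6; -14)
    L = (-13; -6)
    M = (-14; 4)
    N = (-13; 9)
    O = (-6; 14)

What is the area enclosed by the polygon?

Apply the shoelace (surveyor's) formula: 2A = Σ (x_i·y_{i+1} − x_{i+1}·y_i), indices taken mod 6.
Cross-terms: -156, -218, -136, -74, -128, -156  ⇒  Σ = -868
Area = |Σ|/2 = 434.

434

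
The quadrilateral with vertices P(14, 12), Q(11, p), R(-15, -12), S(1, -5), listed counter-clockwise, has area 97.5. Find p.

10

Write out the shoelace sum; only the two edges meeting at Q involve p:
2·Area = [(14·p − 11·12) + (11·(-12) − (-15)·p)] + 169
       = 29·p + -95 = 195
⇒ p = 10.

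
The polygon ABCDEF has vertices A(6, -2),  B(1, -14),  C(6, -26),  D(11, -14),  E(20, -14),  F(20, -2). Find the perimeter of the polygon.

74

|AB| = √((-5)² + (-12)²) = √169 = 13
|BC| = √((5)² + (-12)²) = √169 = 13
|CD| = √((5)² + (12)²) = √169 = 13
|DE| = √((9)² + (0)²) = √81 = 9
|EF| = √((0)² + (12)²) = √144 = 12
|FA| = √((-14)² + (0)²) = √196 = 14
Perimeter = 13 + 13 + 13 + 9 + 12 + 14 = 74.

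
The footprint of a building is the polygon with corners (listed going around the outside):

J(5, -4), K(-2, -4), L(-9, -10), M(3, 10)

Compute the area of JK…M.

83

Apply the shoelace (surveyor's) formula: 2A = Σ (x_i·y_{i+1} − x_{i+1}·y_i), indices taken mod 4.
Cross-terms: -28, -16, -60, -62  ⇒  Σ = -166
Area = |Σ|/2 = 83.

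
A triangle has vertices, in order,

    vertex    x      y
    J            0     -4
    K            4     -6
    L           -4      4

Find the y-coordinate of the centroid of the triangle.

-2

Apply the shoelace formula. First the cross-terms c_i = x_i·y_{i+1} − x_{i+1}·y_i:
  16, -8, 16  ⇒  2A = 24, A = 12.
Then Σ (y_i + y_{i+1})·c_i = -144, so ȳ = -144 / (6·12) = -2.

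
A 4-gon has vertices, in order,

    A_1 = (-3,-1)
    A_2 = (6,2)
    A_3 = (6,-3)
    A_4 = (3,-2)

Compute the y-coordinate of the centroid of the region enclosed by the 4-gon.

-4/7

Apply Gauss's area formula. First the cross-terms c_i = x_i·y_{i+1} − x_{i+1}·y_i:
  0, -30, -3, -9  ⇒  2A = -42, A = -21.
Then Σ (y_i + y_{i+1})·c_i = 72, so ȳ = 72 / (6·(-21)) = -4/7.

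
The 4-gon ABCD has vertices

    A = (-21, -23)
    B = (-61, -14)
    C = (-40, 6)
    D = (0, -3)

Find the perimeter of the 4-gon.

140

|AB| = √((-40)² + (9)²) = √1681 = 41
|BC| = √((21)² + (20)²) = √841 = 29
|CD| = √((40)² + (-9)²) = √1681 = 41
|DA| = √((-21)² + (-20)²) = √841 = 29
Perimeter = 41 + 29 + 41 + 29 = 140.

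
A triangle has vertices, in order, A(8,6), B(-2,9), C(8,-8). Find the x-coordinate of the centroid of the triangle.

14/3

Apply the shoelace (surveyor's) formula. First the cross-terms c_i = x_i·y_{i+1} − x_{i+1}·y_i:
  84, -56, 112  ⇒  2A = 140, A = 70.
Then Σ (x_i + x_{i+1})·c_i = 1960, so x̄ = 1960 / (6·70) = 14/3.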